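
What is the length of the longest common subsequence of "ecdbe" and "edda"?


LCS of "ecdbe" and "edda"
DP table:
           e    d    d    a
      0    0    0    0    0
  e   0    1    1    1    1
  c   0    1    1    1    1
  d   0    1    2    2    2
  b   0    1    2    2    2
  e   0    1    2    2    2
LCS length = dp[5][4] = 2

2


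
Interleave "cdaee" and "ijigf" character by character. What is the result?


Interleaving "cdaee" and "ijigf":
  Position 0: 'c' from first, 'i' from second => "ci"
  Position 1: 'd' from first, 'j' from second => "dj"
  Position 2: 'a' from first, 'i' from second => "ai"
  Position 3: 'e' from first, 'g' from second => "eg"
  Position 4: 'e' from first, 'f' from second => "ef"
Result: cidjaiegef

cidjaiegef


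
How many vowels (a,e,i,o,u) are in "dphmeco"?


Input: dphmeco
Checking each character:
  'd' at position 0: consonant
  'p' at position 1: consonant
  'h' at position 2: consonant
  'm' at position 3: consonant
  'e' at position 4: vowel (running total: 1)
  'c' at position 5: consonant
  'o' at position 6: vowel (running total: 2)
Total vowels: 2

2


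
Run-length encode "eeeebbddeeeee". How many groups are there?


Input: eeeebbddeeeee
Scanning for consecutive runs:
  Group 1: 'e' x 4 (positions 0-3)
  Group 2: 'b' x 2 (positions 4-5)
  Group 3: 'd' x 2 (positions 6-7)
  Group 4: 'e' x 5 (positions 8-12)
Total groups: 4

4


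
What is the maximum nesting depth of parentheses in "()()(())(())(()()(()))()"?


Input: "()()(())(())(()()(()))()"
Tracking depth:
  Position 0 '(': depth becomes 1
  Position 1 ')': depth becomes 0
  Position 2 '(': depth becomes 1
  Position 3 ')': depth becomes 0
  Position 4 '(': depth becomes 1
  Position 5 '(': depth becomes 2
  Position 6 ')': depth becomes 1
  Position 7 ')': depth becomes 0
  Position 8 '(': depth becomes 1
  Position 9 '(': depth becomes 2
  Position 10 ')': depth becomes 1
  Position 11 ')': depth becomes 0
  Position 12 '(': depth becomes 1
  Position 13 '(': depth becomes 2
  Position 14 ')': depth becomes 1
  Position 15 '(': depth becomes 2
  Position 16 ')': depth becomes 1
  Position 17 '(': depth becomes 2
  Position 18 '(': depth becomes 3
  Position 19 ')': depth becomes 2
  Position 20 ')': depth becomes 1
  Position 21 ')': depth becomes 0
  Position 22 '(': depth becomes 1
  Position 23 ')': depth becomes 0
Maximum depth reached: 3

3


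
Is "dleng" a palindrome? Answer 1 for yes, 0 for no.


Input: dleng
Reversed: gneld
  Compare pos 0 ('d') with pos 4 ('g'): MISMATCH
  Compare pos 1 ('l') with pos 3 ('n'): MISMATCH
Result: not a palindrome

0


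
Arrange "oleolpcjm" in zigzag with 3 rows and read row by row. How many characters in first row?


Zigzag "oleolpcjm" into 3 rows:
Placing characters:
  'o' => row 0
  'l' => row 1
  'e' => row 2
  'o' => row 1
  'l' => row 0
  'p' => row 1
  'c' => row 2
  'j' => row 1
  'm' => row 0
Rows:
  Row 0: "olm"
  Row 1: "lopj"
  Row 2: "ec"
First row length: 3

3


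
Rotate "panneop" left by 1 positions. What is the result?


Input: "panneop", rotate left by 1
First 1 characters: "p"
Remaining characters: "anneop"
Concatenate remaining + first: "anneop" + "p" = "anneopp"

anneopp


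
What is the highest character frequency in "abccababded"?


Input: abccababded
Character counts:
  'a': 3
  'b': 3
  'c': 2
  'd': 2
  'e': 1
Maximum frequency: 3

3


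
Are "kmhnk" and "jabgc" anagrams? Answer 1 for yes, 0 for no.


Strings: "kmhnk", "jabgc"
Sorted first:  hkkmn
Sorted second: abcgj
Differ at position 0: 'h' vs 'a' => not anagrams

0


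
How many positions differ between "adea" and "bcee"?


Comparing "adea" and "bcee" position by position:
  Position 0: 'a' vs 'b' => DIFFER
  Position 1: 'd' vs 'c' => DIFFER
  Position 2: 'e' vs 'e' => same
  Position 3: 'a' vs 'e' => DIFFER
Positions that differ: 3

3


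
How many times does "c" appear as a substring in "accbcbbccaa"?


Searching for "c" in "accbcbbccaa"
Scanning each position:
  Position 0: "a" => no
  Position 1: "c" => MATCH
  Position 2: "c" => MATCH
  Position 3: "b" => no
  Position 4: "c" => MATCH
  Position 5: "b" => no
  Position 6: "b" => no
  Position 7: "c" => MATCH
  Position 8: "c" => MATCH
  Position 9: "a" => no
  Position 10: "a" => no
Total occurrences: 5

5


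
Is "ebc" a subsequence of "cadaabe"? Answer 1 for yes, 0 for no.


Check if "ebc" is a subsequence of "cadaabe"
Greedy scan:
  Position 0 ('c'): no match needed
  Position 1 ('a'): no match needed
  Position 2 ('d'): no match needed
  Position 3 ('a'): no match needed
  Position 4 ('a'): no match needed
  Position 5 ('b'): no match needed
  Position 6 ('e'): matches sub[0] = 'e'
Only matched 1/3 characters => not a subsequence

0


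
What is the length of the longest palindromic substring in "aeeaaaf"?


Input: "aeeaaaf"
Checking substrings for palindromes:
  [0:4] "aeea" (len 4) => palindrome
  [3:6] "aaa" (len 3) => palindrome
  [1:3] "ee" (len 2) => palindrome
  [3:5] "aa" (len 2) => palindrome
  [4:6] "aa" (len 2) => palindrome
Longest palindromic substring: "aeea" with length 4

4


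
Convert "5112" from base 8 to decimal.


Input: "5112" in base 8
Positional expansion:
  Digit '5' (value 5) x 8^3 = 2560
  Digit '1' (value 1) x 8^2 = 64
  Digit '1' (value 1) x 8^1 = 8
  Digit '2' (value 2) x 8^0 = 2
Sum = 2634

2634


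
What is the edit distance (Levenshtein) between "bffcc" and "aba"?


Computing edit distance: "bffcc" -> "aba"
DP table:
           a    b    a
      0    1    2    3
  b   1    1    1    2
  f   2    2    2    2
  f   3    3    3    3
  c   4    4    4    4
  c   5    5    5    5
Edit distance = dp[5][3] = 5

5


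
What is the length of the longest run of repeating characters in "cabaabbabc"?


Input: "cabaabbabc"
Scanning for longest run:
  Position 1 ('a'): new char, reset run to 1
  Position 2 ('b'): new char, reset run to 1
  Position 3 ('a'): new char, reset run to 1
  Position 4 ('a'): continues run of 'a', length=2
  Position 5 ('b'): new char, reset run to 1
  Position 6 ('b'): continues run of 'b', length=2
  Position 7 ('a'): new char, reset run to 1
  Position 8 ('b'): new char, reset run to 1
  Position 9 ('c'): new char, reset run to 1
Longest run: 'a' with length 2

2


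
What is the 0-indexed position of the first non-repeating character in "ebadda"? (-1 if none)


Input: ebadda
Character frequencies:
  'a': 2
  'b': 1
  'd': 2
  'e': 1
Scanning left to right for freq == 1:
  Position 0 ('e'): unique! => answer = 0

0


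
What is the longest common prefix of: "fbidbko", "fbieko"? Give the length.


Words: fbidbko, fbieko
  Position 0: all 'f' => match
  Position 1: all 'b' => match
  Position 2: all 'i' => match
  Position 3: ('d', 'e') => mismatch, stop
LCP = "fbi" (length 3)

3


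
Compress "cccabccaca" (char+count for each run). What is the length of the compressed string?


Input: cccabccaca
Runs:
  'c' x 3 => "c3"
  'a' x 1 => "a1"
  'b' x 1 => "b1"
  'c' x 2 => "c2"
  'a' x 1 => "a1"
  'c' x 1 => "c1"
  'a' x 1 => "a1"
Compressed: "c3a1b1c2a1c1a1"
Compressed length: 14

14


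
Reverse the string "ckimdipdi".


Input: ckimdipdi
Reading characters right to left:
  Position 8: 'i'
  Position 7: 'd'
  Position 6: 'p'
  Position 5: 'i'
  Position 4: 'd'
  Position 3: 'm'
  Position 2: 'i'
  Position 1: 'k'
  Position 0: 'c'
Reversed: idpidmikc

idpidmikc


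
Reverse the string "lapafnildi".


Input: lapafnildi
Reading characters right to left:
  Position 9: 'i'
  Position 8: 'd'
  Position 7: 'l'
  Position 6: 'i'
  Position 5: 'n'
  Position 4: 'f'
  Position 3: 'a'
  Position 2: 'p'
  Position 1: 'a'
  Position 0: 'l'
Reversed: idlinfapal

idlinfapal


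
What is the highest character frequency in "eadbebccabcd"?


Input: eadbebccabcd
Character counts:
  'a': 2
  'b': 3
  'c': 3
  'd': 2
  'e': 2
Maximum frequency: 3

3


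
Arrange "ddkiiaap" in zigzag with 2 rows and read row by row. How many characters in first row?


Zigzag "ddkiiaap" into 2 rows:
Placing characters:
  'd' => row 0
  'd' => row 1
  'k' => row 0
  'i' => row 1
  'i' => row 0
  'a' => row 1
  'a' => row 0
  'p' => row 1
Rows:
  Row 0: "dkia"
  Row 1: "diap"
First row length: 4

4


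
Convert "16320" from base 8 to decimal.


Input: "16320" in base 8
Positional expansion:
  Digit '1' (value 1) x 8^4 = 4096
  Digit '6' (value 6) x 8^3 = 3072
  Digit '3' (value 3) x 8^2 = 192
  Digit '2' (value 2) x 8^1 = 16
  Digit '0' (value 0) x 8^0 = 0
Sum = 7376

7376


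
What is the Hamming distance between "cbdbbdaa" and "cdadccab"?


Comparing "cbdbbdaa" and "cdadccab" position by position:
  Position 0: 'c' vs 'c' => same
  Position 1: 'b' vs 'd' => differ
  Position 2: 'd' vs 'a' => differ
  Position 3: 'b' vs 'd' => differ
  Position 4: 'b' vs 'c' => differ
  Position 5: 'd' vs 'c' => differ
  Position 6: 'a' vs 'a' => same
  Position 7: 'a' vs 'b' => differ
Total differences (Hamming distance): 6

6


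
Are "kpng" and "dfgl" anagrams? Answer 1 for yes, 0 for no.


Strings: "kpng", "dfgl"
Sorted first:  gknp
Sorted second: dfgl
Differ at position 0: 'g' vs 'd' => not anagrams

0


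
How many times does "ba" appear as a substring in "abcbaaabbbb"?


Searching for "ba" in "abcbaaabbbb"
Scanning each position:
  Position 0: "ab" => no
  Position 1: "bc" => no
  Position 2: "cb" => no
  Position 3: "ba" => MATCH
  Position 4: "aa" => no
  Position 5: "aa" => no
  Position 6: "ab" => no
  Position 7: "bb" => no
  Position 8: "bb" => no
  Position 9: "bb" => no
Total occurrences: 1

1


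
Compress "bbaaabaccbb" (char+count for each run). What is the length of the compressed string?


Input: bbaaabaccbb
Runs:
  'b' x 2 => "b2"
  'a' x 3 => "a3"
  'b' x 1 => "b1"
  'a' x 1 => "a1"
  'c' x 2 => "c2"
  'b' x 2 => "b2"
Compressed: "b2a3b1a1c2b2"
Compressed length: 12

12


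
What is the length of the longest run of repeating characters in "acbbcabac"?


Input: "acbbcabac"
Scanning for longest run:
  Position 1 ('c'): new char, reset run to 1
  Position 2 ('b'): new char, reset run to 1
  Position 3 ('b'): continues run of 'b', length=2
  Position 4 ('c'): new char, reset run to 1
  Position 5 ('a'): new char, reset run to 1
  Position 6 ('b'): new char, reset run to 1
  Position 7 ('a'): new char, reset run to 1
  Position 8 ('c'): new char, reset run to 1
Longest run: 'b' with length 2

2


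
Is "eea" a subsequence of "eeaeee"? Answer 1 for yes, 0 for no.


Check if "eea" is a subsequence of "eeaeee"
Greedy scan:
  Position 0 ('e'): matches sub[0] = 'e'
  Position 1 ('e'): matches sub[1] = 'e'
  Position 2 ('a'): matches sub[2] = 'a'
  Position 3 ('e'): no match needed
  Position 4 ('e'): no match needed
  Position 5 ('e'): no match needed
All 3 characters matched => is a subsequence

1


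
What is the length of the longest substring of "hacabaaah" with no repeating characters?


Input: "hacabaaah"
Sliding window (track last position of each char):
  Position 0 ('h'): window [0,0] length 1 -- new best
  Position 1 ('a'): window [0,1] length 2 -- new best
  Position 2 ('c'): window [0,2] length 3 -- new best
  Position 3 ('a'): repeat (last at 1), move window start to 2
  Position 3 ('a'): window [2,3] length 2
  Position 4 ('b'): window [2,4] length 3
  Position 5 ('a'): repeat (last at 3), move window start to 4
  Position 5 ('a'): window [4,5] length 2
  Position 6 ('a'): repeat (last at 5), move window start to 6
  Position 6 ('a'): window [6,6] length 1
  Position 7 ('a'): repeat (last at 6), move window start to 7
  Position 7 ('a'): window [7,7] length 1
  Position 8 ('h'): window [7,8] length 2
Longest substring with no repeats: "hac" with length 3

3


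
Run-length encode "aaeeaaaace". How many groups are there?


Input: aaeeaaaace
Scanning for consecutive runs:
  Group 1: 'a' x 2 (positions 0-1)
  Group 2: 'e' x 2 (positions 2-3)
  Group 3: 'a' x 4 (positions 4-7)
  Group 4: 'c' x 1 (positions 8-8)
  Group 5: 'e' x 1 (positions 9-9)
Total groups: 5

5


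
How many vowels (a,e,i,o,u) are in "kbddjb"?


Input: kbddjb
Checking each character:
  'k' at position 0: consonant
  'b' at position 1: consonant
  'd' at position 2: consonant
  'd' at position 3: consonant
  'j' at position 4: consonant
  'b' at position 5: consonant
Total vowels: 0

0


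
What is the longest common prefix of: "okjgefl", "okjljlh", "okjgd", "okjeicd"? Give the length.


Words: okjgefl, okjljlh, okjgd, okjeicd
  Position 0: all 'o' => match
  Position 1: all 'k' => match
  Position 2: all 'j' => match
  Position 3: ('g', 'l', 'g', 'e') => mismatch, stop
LCP = "okj" (length 3)

3


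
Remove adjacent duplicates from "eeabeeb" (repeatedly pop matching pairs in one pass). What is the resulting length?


Input: eeabeeb
Stack-based adjacent duplicate removal:
  Read 'e': push. Stack: e
  Read 'e': matches stack top 'e' => pop. Stack: (empty)
  Read 'a': push. Stack: a
  Read 'b': push. Stack: ab
  Read 'e': push. Stack: abe
  Read 'e': matches stack top 'e' => pop. Stack: ab
  Read 'b': matches stack top 'b' => pop. Stack: a
Final stack: "a" (length 1)

1


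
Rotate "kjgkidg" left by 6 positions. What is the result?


Input: "kjgkidg", rotate left by 6
First 6 characters: "kjgkid"
Remaining characters: "g"
Concatenate remaining + first: "g" + "kjgkid" = "gkjgkid"

gkjgkid


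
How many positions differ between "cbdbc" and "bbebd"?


Comparing "cbdbc" and "bbebd" position by position:
  Position 0: 'c' vs 'b' => DIFFER
  Position 1: 'b' vs 'b' => same
  Position 2: 'd' vs 'e' => DIFFER
  Position 3: 'b' vs 'b' => same
  Position 4: 'c' vs 'd' => DIFFER
Positions that differ: 3

3


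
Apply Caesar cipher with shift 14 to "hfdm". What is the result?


Caesar cipher: shift "hfdm" by 14
  'h' (pos 7) + 14 = pos 21 = 'v'
  'f' (pos 5) + 14 = pos 19 = 't'
  'd' (pos 3) + 14 = pos 17 = 'r'
  'm' (pos 12) + 14 = pos 0 = 'a'
Result: vtra

vtra


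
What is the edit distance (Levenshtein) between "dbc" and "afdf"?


Computing edit distance: "dbc" -> "afdf"
DP table:
           a    f    d    f
      0    1    2    3    4
  d   1    1    2    2    3
  b   2    2    2    3    3
  c   3    3    3    3    4
Edit distance = dp[3][4] = 4

4


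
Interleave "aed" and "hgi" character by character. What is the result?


Interleaving "aed" and "hgi":
  Position 0: 'a' from first, 'h' from second => "ah"
  Position 1: 'e' from first, 'g' from second => "eg"
  Position 2: 'd' from first, 'i' from second => "di"
Result: ahegdi

ahegdi


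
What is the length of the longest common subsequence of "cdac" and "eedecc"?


LCS of "cdac" and "eedecc"
DP table:
           e    e    d    e    c    c
      0    0    0    0    0    0    0
  c   0    0    0    0    0    1    1
  d   0    0    0    1    1    1    1
  a   0    0    0    1    1    1    1
  c   0    0    0    1    1    2    2
LCS length = dp[4][6] = 2

2


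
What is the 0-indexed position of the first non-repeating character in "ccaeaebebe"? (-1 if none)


Input: ccaeaebebe
Character frequencies:
  'a': 2
  'b': 2
  'c': 2
  'e': 4
Scanning left to right for freq == 1:
  Position 0 ('c'): freq=2, skip
  Position 1 ('c'): freq=2, skip
  Position 2 ('a'): freq=2, skip
  Position 3 ('e'): freq=4, skip
  Position 4 ('a'): freq=2, skip
  Position 5 ('e'): freq=4, skip
  Position 6 ('b'): freq=2, skip
  Position 7 ('e'): freq=4, skip
  Position 8 ('b'): freq=2, skip
  Position 9 ('e'): freq=4, skip
  No unique character found => answer = -1

-1


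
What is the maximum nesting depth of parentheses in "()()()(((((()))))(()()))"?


Input: "()()()(((((()))))(()()))"
Tracking depth:
  Position 0 '(': depth becomes 1
  Position 1 ')': depth becomes 0
  Position 2 '(': depth becomes 1
  Position 3 ')': depth becomes 0
  Position 4 '(': depth becomes 1
  Position 5 ')': depth becomes 0
  Position 6 '(': depth becomes 1
  Position 7 '(': depth becomes 2
  Position 8 '(': depth becomes 3
  Position 9 '(': depth becomes 4
  Position 10 '(': depth becomes 5
  Position 11 '(': depth becomes 6
  Position 12 ')': depth becomes 5
  Position 13 ')': depth becomes 4
  Position 14 ')': depth becomes 3
  Position 15 ')': depth becomes 2
  Position 16 ')': depth becomes 1
  Position 17 '(': depth becomes 2
  Position 18 '(': depth becomes 3
  Position 19 ')': depth becomes 2
  Position 20 '(': depth becomes 3
  Position 21 ')': depth becomes 2
  Position 22 ')': depth becomes 1
  Position 23 ')': depth becomes 0
Maximum depth reached: 6

6


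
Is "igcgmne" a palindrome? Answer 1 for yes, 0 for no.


Input: igcgmne
Reversed: enmgcgi
  Compare pos 0 ('i') with pos 6 ('e'): MISMATCH
  Compare pos 1 ('g') with pos 5 ('n'): MISMATCH
  Compare pos 2 ('c') with pos 4 ('m'): MISMATCH
Result: not a palindrome

0


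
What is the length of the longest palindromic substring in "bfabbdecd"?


Input: "bfabbdecd"
Checking substrings for palindromes:
  [3:5] "bb" (len 2) => palindrome
Longest palindromic substring: "bb" with length 2

2


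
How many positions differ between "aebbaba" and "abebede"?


Comparing "aebbaba" and "abebede" position by position:
  Position 0: 'a' vs 'a' => same
  Position 1: 'e' vs 'b' => DIFFER
  Position 2: 'b' vs 'e' => DIFFER
  Position 3: 'b' vs 'b' => same
  Position 4: 'a' vs 'e' => DIFFER
  Position 5: 'b' vs 'd' => DIFFER
  Position 6: 'a' vs 'e' => DIFFER
Positions that differ: 5

5


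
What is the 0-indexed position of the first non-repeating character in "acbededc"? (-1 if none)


Input: acbededc
Character frequencies:
  'a': 1
  'b': 1
  'c': 2
  'd': 2
  'e': 2
Scanning left to right for freq == 1:
  Position 0 ('a'): unique! => answer = 0

0


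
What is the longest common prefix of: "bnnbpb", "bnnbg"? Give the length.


Words: bnnbpb, bnnbg
  Position 0: all 'b' => match
  Position 1: all 'n' => match
  Position 2: all 'n' => match
  Position 3: all 'b' => match
  Position 4: ('p', 'g') => mismatch, stop
LCP = "bnnb" (length 4)

4


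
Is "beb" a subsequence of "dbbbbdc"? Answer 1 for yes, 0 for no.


Check if "beb" is a subsequence of "dbbbbdc"
Greedy scan:
  Position 0 ('d'): no match needed
  Position 1 ('b'): matches sub[0] = 'b'
  Position 2 ('b'): no match needed
  Position 3 ('b'): no match needed
  Position 4 ('b'): no match needed
  Position 5 ('d'): no match needed
  Position 6 ('c'): no match needed
Only matched 1/3 characters => not a subsequence

0


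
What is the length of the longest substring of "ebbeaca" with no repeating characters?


Input: "ebbeaca"
Sliding window (track last position of each char):
  Position 0 ('e'): window [0,0] length 1 -- new best
  Position 1 ('b'): window [0,1] length 2 -- new best
  Position 2 ('b'): repeat (last at 1), move window start to 2
  Position 2 ('b'): window [2,2] length 1
  Position 3 ('e'): window [2,3] length 2
  Position 4 ('a'): window [2,4] length 3 -- new best
  Position 5 ('c'): window [2,5] length 4 -- new best
  Position 6 ('a'): repeat (last at 4), move window start to 5
  Position 6 ('a'): window [5,6] length 2
Longest substring with no repeats: "beac" with length 4

4


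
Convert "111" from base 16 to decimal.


Input: "111" in base 16
Positional expansion:
  Digit '1' (value 1) x 16^2 = 256
  Digit '1' (value 1) x 16^1 = 16
  Digit '1' (value 1) x 16^0 = 1
Sum = 273

273


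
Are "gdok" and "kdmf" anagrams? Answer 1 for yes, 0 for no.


Strings: "gdok", "kdmf"
Sorted first:  dgko
Sorted second: dfkm
Differ at position 1: 'g' vs 'f' => not anagrams

0


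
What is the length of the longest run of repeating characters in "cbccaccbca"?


Input: "cbccaccbca"
Scanning for longest run:
  Position 1 ('b'): new char, reset run to 1
  Position 2 ('c'): new char, reset run to 1
  Position 3 ('c'): continues run of 'c', length=2
  Position 4 ('a'): new char, reset run to 1
  Position 5 ('c'): new char, reset run to 1
  Position 6 ('c'): continues run of 'c', length=2
  Position 7 ('b'): new char, reset run to 1
  Position 8 ('c'): new char, reset run to 1
  Position 9 ('a'): new char, reset run to 1
Longest run: 'c' with length 2

2


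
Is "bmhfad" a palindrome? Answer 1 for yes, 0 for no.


Input: bmhfad
Reversed: dafhmb
  Compare pos 0 ('b') with pos 5 ('d'): MISMATCH
  Compare pos 1 ('m') with pos 4 ('a'): MISMATCH
  Compare pos 2 ('h') with pos 3 ('f'): MISMATCH
Result: not a palindrome

0


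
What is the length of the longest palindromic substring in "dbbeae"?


Input: "dbbeae"
Checking substrings for palindromes:
  [3:6] "eae" (len 3) => palindrome
  [1:3] "bb" (len 2) => palindrome
Longest palindromic substring: "eae" with length 3

3


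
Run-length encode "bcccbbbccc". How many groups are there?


Input: bcccbbbccc
Scanning for consecutive runs:
  Group 1: 'b' x 1 (positions 0-0)
  Group 2: 'c' x 3 (positions 1-3)
  Group 3: 'b' x 3 (positions 4-6)
  Group 4: 'c' x 3 (positions 7-9)
Total groups: 4

4


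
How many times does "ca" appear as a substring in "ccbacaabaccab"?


Searching for "ca" in "ccbacaabaccab"
Scanning each position:
  Position 0: "cc" => no
  Position 1: "cb" => no
  Position 2: "ba" => no
  Position 3: "ac" => no
  Position 4: "ca" => MATCH
  Position 5: "aa" => no
  Position 6: "ab" => no
  Position 7: "ba" => no
  Position 8: "ac" => no
  Position 9: "cc" => no
  Position 10: "ca" => MATCH
  Position 11: "ab" => no
Total occurrences: 2

2


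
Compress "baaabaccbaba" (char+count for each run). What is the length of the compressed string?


Input: baaabaccbaba
Runs:
  'b' x 1 => "b1"
  'a' x 3 => "a3"
  'b' x 1 => "b1"
  'a' x 1 => "a1"
  'c' x 2 => "c2"
  'b' x 1 => "b1"
  'a' x 1 => "a1"
  'b' x 1 => "b1"
  'a' x 1 => "a1"
Compressed: "b1a3b1a1c2b1a1b1a1"
Compressed length: 18

18


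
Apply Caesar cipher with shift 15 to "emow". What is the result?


Caesar cipher: shift "emow" by 15
  'e' (pos 4) + 15 = pos 19 = 't'
  'm' (pos 12) + 15 = pos 1 = 'b'
  'o' (pos 14) + 15 = pos 3 = 'd'
  'w' (pos 22) + 15 = pos 11 = 'l'
Result: tbdl

tbdl


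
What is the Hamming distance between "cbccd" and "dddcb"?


Comparing "cbccd" and "dddcb" position by position:
  Position 0: 'c' vs 'd' => differ
  Position 1: 'b' vs 'd' => differ
  Position 2: 'c' vs 'd' => differ
  Position 3: 'c' vs 'c' => same
  Position 4: 'd' vs 'b' => differ
Total differences (Hamming distance): 4

4


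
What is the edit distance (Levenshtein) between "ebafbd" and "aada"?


Computing edit distance: "ebafbd" -> "aada"
DP table:
           a    a    d    a
      0    1    2    3    4
  e   1    1    2    3    4
  b   2    2    2    3    4
  a   3    2    2    3    3
  f   4    3    3    3    4
  b   5    4    4    4    4
  d   6    5    5    4    5
Edit distance = dp[6][4] = 5

5


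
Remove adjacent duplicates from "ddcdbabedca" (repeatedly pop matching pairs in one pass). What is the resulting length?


Input: ddcdbabedca
Stack-based adjacent duplicate removal:
  Read 'd': push. Stack: d
  Read 'd': matches stack top 'd' => pop. Stack: (empty)
  Read 'c': push. Stack: c
  Read 'd': push. Stack: cd
  Read 'b': push. Stack: cdb
  Read 'a': push. Stack: cdba
  Read 'b': push. Stack: cdbab
  Read 'e': push. Stack: cdbabe
  Read 'd': push. Stack: cdbabed
  Read 'c': push. Stack: cdbabedc
  Read 'a': push. Stack: cdbabedca
Final stack: "cdbabedca" (length 9)

9


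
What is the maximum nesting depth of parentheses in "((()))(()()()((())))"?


Input: "((()))(()()()((())))"
Tracking depth:
  Position 0 '(': depth becomes 1
  Position 1 '(': depth becomes 2
  Position 2 '(': depth becomes 3
  Position 3 ')': depth becomes 2
  Position 4 ')': depth becomes 1
  Position 5 ')': depth becomes 0
  Position 6 '(': depth becomes 1
  Position 7 '(': depth becomes 2
  Position 8 ')': depth becomes 1
  Position 9 '(': depth becomes 2
  Position 10 ')': depth becomes 1
  Position 11 '(': depth becomes 2
  Position 12 ')': depth becomes 1
  Position 13 '(': depth becomes 2
  Position 14 '(': depth becomes 3
  Position 15 '(': depth becomes 4
  Position 16 ')': depth becomes 3
  Position 17 ')': depth becomes 2
  Position 18 ')': depth becomes 1
  Position 19 ')': depth becomes 0
Maximum depth reached: 4

4


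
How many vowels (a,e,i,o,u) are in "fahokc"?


Input: fahokc
Checking each character:
  'f' at position 0: consonant
  'a' at position 1: vowel (running total: 1)
  'h' at position 2: consonant
  'o' at position 3: vowel (running total: 2)
  'k' at position 4: consonant
  'c' at position 5: consonant
Total vowels: 2

2


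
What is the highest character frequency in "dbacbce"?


Input: dbacbce
Character counts:
  'a': 1
  'b': 2
  'c': 2
  'd': 1
  'e': 1
Maximum frequency: 2

2


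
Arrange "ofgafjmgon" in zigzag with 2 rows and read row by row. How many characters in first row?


Zigzag "ofgafjmgon" into 2 rows:
Placing characters:
  'o' => row 0
  'f' => row 1
  'g' => row 0
  'a' => row 1
  'f' => row 0
  'j' => row 1
  'm' => row 0
  'g' => row 1
  'o' => row 0
  'n' => row 1
Rows:
  Row 0: "ogfmo"
  Row 1: "fajgn"
First row length: 5

5


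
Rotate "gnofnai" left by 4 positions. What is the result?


Input: "gnofnai", rotate left by 4
First 4 characters: "gnof"
Remaining characters: "nai"
Concatenate remaining + first: "nai" + "gnof" = "naignof"

naignof


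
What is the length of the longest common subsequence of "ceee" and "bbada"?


LCS of "ceee" and "bbada"
DP table:
           b    b    a    d    a
      0    0    0    0    0    0
  c   0    0    0    0    0    0
  e   0    0    0    0    0    0
  e   0    0    0    0    0    0
  e   0    0    0    0    0    0
LCS length = dp[4][5] = 0

0


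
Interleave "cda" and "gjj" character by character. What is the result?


Interleaving "cda" and "gjj":
  Position 0: 'c' from first, 'g' from second => "cg"
  Position 1: 'd' from first, 'j' from second => "dj"
  Position 2: 'a' from first, 'j' from second => "aj"
Result: cgdjaj

cgdjaj


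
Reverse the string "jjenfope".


Input: jjenfope
Reading characters right to left:
  Position 7: 'e'
  Position 6: 'p'
  Position 5: 'o'
  Position 4: 'f'
  Position 3: 'n'
  Position 2: 'e'
  Position 1: 'j'
  Position 0: 'j'
Reversed: epofnejj

epofnejj


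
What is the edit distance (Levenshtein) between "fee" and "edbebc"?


Computing edit distance: "fee" -> "edbebc"
DP table:
           e    d    b    e    b    c
      0    1    2    3    4    5    6
  f   1    1    2    3    4    5    6
  e   2    1    2    3    3    4    5
  e   3    2    2    3    3    4    5
Edit distance = dp[3][6] = 5

5


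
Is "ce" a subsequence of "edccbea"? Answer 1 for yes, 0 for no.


Check if "ce" is a subsequence of "edccbea"
Greedy scan:
  Position 0 ('e'): no match needed
  Position 1 ('d'): no match needed
  Position 2 ('c'): matches sub[0] = 'c'
  Position 3 ('c'): no match needed
  Position 4 ('b'): no match needed
  Position 5 ('e'): matches sub[1] = 'e'
  Position 6 ('a'): no match needed
All 2 characters matched => is a subsequence

1


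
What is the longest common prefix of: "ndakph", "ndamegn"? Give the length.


Words: ndakph, ndamegn
  Position 0: all 'n' => match
  Position 1: all 'd' => match
  Position 2: all 'a' => match
  Position 3: ('k', 'm') => mismatch, stop
LCP = "nda" (length 3)

3


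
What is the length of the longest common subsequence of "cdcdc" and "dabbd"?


LCS of "cdcdc" and "dabbd"
DP table:
           d    a    b    b    d
      0    0    0    0    0    0
  c   0    0    0    0    0    0
  d   0    1    1    1    1    1
  c   0    1    1    1    1    1
  d   0    1    1    1    1    2
  c   0    1    1    1    1    2
LCS length = dp[5][5] = 2

2


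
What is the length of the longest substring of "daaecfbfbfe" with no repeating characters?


Input: "daaecfbfbfe"
Sliding window (track last position of each char):
  Position 0 ('d'): window [0,0] length 1 -- new best
  Position 1 ('a'): window [0,1] length 2 -- new best
  Position 2 ('a'): repeat (last at 1), move window start to 2
  Position 2 ('a'): window [2,2] length 1
  Position 3 ('e'): window [2,3] length 2
  Position 4 ('c'): window [2,4] length 3 -- new best
  Position 5 ('f'): window [2,5] length 4 -- new best
  Position 6 ('b'): window [2,6] length 5 -- new best
  Position 7 ('f'): repeat (last at 5), move window start to 6
  Position 7 ('f'): window [6,7] length 2
  Position 8 ('b'): repeat (last at 6), move window start to 7
  Position 8 ('b'): window [7,8] length 2
  Position 9 ('f'): repeat (last at 7), move window start to 8
  Position 9 ('f'): window [8,9] length 2
  Position 10 ('e'): window [8,10] length 3
Longest substring with no repeats: "aecfb" with length 5

5


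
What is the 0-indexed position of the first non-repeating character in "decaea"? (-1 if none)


Input: decaea
Character frequencies:
  'a': 2
  'c': 1
  'd': 1
  'e': 2
Scanning left to right for freq == 1:
  Position 0 ('d'): unique! => answer = 0

0


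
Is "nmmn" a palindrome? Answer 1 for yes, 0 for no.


Input: nmmn
Reversed: nmmn
  Compare pos 0 ('n') with pos 3 ('n'): match
  Compare pos 1 ('m') with pos 2 ('m'): match
Result: palindrome

1


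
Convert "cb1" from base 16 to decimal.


Input: "cb1" in base 16
Positional expansion:
  Digit 'c' (value 12) x 16^2 = 3072
  Digit 'b' (value 11) x 16^1 = 176
  Digit '1' (value 1) x 16^0 = 1
Sum = 3249

3249


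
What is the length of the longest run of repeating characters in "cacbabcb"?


Input: "cacbabcb"
Scanning for longest run:
  Position 1 ('a'): new char, reset run to 1
  Position 2 ('c'): new char, reset run to 1
  Position 3 ('b'): new char, reset run to 1
  Position 4 ('a'): new char, reset run to 1
  Position 5 ('b'): new char, reset run to 1
  Position 6 ('c'): new char, reset run to 1
  Position 7 ('b'): new char, reset run to 1
Longest run: 'c' with length 1

1


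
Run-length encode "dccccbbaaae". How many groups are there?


Input: dccccbbaaae
Scanning for consecutive runs:
  Group 1: 'd' x 1 (positions 0-0)
  Group 2: 'c' x 4 (positions 1-4)
  Group 3: 'b' x 2 (positions 5-6)
  Group 4: 'a' x 3 (positions 7-9)
  Group 5: 'e' x 1 (positions 10-10)
Total groups: 5

5


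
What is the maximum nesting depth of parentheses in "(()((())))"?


Input: "(()((())))"
Tracking depth:
  Position 0 '(': depth becomes 1
  Position 1 '(': depth becomes 2
  Position 2 ')': depth becomes 1
  Position 3 '(': depth becomes 2
  Position 4 '(': depth becomes 3
  Position 5 '(': depth becomes 4
  Position 6 ')': depth becomes 3
  Position 7 ')': depth becomes 2
  Position 8 ')': depth becomes 1
  Position 9 ')': depth becomes 0
Maximum depth reached: 4

4


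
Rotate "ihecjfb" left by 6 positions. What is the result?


Input: "ihecjfb", rotate left by 6
First 6 characters: "ihecjf"
Remaining characters: "b"
Concatenate remaining + first: "b" + "ihecjf" = "bihecjf"

bihecjf


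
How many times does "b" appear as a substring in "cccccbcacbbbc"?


Searching for "b" in "cccccbcacbbbc"
Scanning each position:
  Position 0: "c" => no
  Position 1: "c" => no
  Position 2: "c" => no
  Position 3: "c" => no
  Position 4: "c" => no
  Position 5: "b" => MATCH
  Position 6: "c" => no
  Position 7: "a" => no
  Position 8: "c" => no
  Position 9: "b" => MATCH
  Position 10: "b" => MATCH
  Position 11: "b" => MATCH
  Position 12: "c" => no
Total occurrences: 4

4


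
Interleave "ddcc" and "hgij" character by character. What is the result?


Interleaving "ddcc" and "hgij":
  Position 0: 'd' from first, 'h' from second => "dh"
  Position 1: 'd' from first, 'g' from second => "dg"
  Position 2: 'c' from first, 'i' from second => "ci"
  Position 3: 'c' from first, 'j' from second => "cj"
Result: dhdgcicj

dhdgcicj


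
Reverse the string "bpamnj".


Input: bpamnj
Reading characters right to left:
  Position 5: 'j'
  Position 4: 'n'
  Position 3: 'm'
  Position 2: 'a'
  Position 1: 'p'
  Position 0: 'b'
Reversed: jnmapb

jnmapb


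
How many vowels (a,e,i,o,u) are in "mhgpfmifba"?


Input: mhgpfmifba
Checking each character:
  'm' at position 0: consonant
  'h' at position 1: consonant
  'g' at position 2: consonant
  'p' at position 3: consonant
  'f' at position 4: consonant
  'm' at position 5: consonant
  'i' at position 6: vowel (running total: 1)
  'f' at position 7: consonant
  'b' at position 8: consonant
  'a' at position 9: vowel (running total: 2)
Total vowels: 2

2


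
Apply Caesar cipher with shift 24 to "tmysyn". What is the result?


Caesar cipher: shift "tmysyn" by 24
  't' (pos 19) + 24 = pos 17 = 'r'
  'm' (pos 12) + 24 = pos 10 = 'k'
  'y' (pos 24) + 24 = pos 22 = 'w'
  's' (pos 18) + 24 = pos 16 = 'q'
  'y' (pos 24) + 24 = pos 22 = 'w'
  'n' (pos 13) + 24 = pos 11 = 'l'
Result: rkwqwl

rkwqwl


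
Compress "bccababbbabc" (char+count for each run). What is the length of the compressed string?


Input: bccababbbabc
Runs:
  'b' x 1 => "b1"
  'c' x 2 => "c2"
  'a' x 1 => "a1"
  'b' x 1 => "b1"
  'a' x 1 => "a1"
  'b' x 3 => "b3"
  'a' x 1 => "a1"
  'b' x 1 => "b1"
  'c' x 1 => "c1"
Compressed: "b1c2a1b1a1b3a1b1c1"
Compressed length: 18

18


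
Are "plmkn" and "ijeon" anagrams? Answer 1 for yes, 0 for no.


Strings: "plmkn", "ijeon"
Sorted first:  klmnp
Sorted second: eijno
Differ at position 0: 'k' vs 'e' => not anagrams

0


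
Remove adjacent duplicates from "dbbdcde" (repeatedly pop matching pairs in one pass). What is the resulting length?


Input: dbbdcde
Stack-based adjacent duplicate removal:
  Read 'd': push. Stack: d
  Read 'b': push. Stack: db
  Read 'b': matches stack top 'b' => pop. Stack: d
  Read 'd': matches stack top 'd' => pop. Stack: (empty)
  Read 'c': push. Stack: c
  Read 'd': push. Stack: cd
  Read 'e': push. Stack: cde
Final stack: "cde" (length 3)

3


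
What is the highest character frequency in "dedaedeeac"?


Input: dedaedeeac
Character counts:
  'a': 2
  'c': 1
  'd': 3
  'e': 4
Maximum frequency: 4

4


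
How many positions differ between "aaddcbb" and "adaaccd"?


Comparing "aaddcbb" and "adaaccd" position by position:
  Position 0: 'a' vs 'a' => same
  Position 1: 'a' vs 'd' => DIFFER
  Position 2: 'd' vs 'a' => DIFFER
  Position 3: 'd' vs 'a' => DIFFER
  Position 4: 'c' vs 'c' => same
  Position 5: 'b' vs 'c' => DIFFER
  Position 6: 'b' vs 'd' => DIFFER
Positions that differ: 5

5


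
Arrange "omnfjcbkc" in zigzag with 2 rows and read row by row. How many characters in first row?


Zigzag "omnfjcbkc" into 2 rows:
Placing characters:
  'o' => row 0
  'm' => row 1
  'n' => row 0
  'f' => row 1
  'j' => row 0
  'c' => row 1
  'b' => row 0
  'k' => row 1
  'c' => row 0
Rows:
  Row 0: "onjbc"
  Row 1: "mfck"
First row length: 5

5


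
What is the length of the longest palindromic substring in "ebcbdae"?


Input: "ebcbdae"
Checking substrings for palindromes:
  [1:4] "bcb" (len 3) => palindrome
Longest palindromic substring: "bcb" with length 3

3


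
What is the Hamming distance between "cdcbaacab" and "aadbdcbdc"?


Comparing "cdcbaacab" and "aadbdcbdc" position by position:
  Position 0: 'c' vs 'a' => differ
  Position 1: 'd' vs 'a' => differ
  Position 2: 'c' vs 'd' => differ
  Position 3: 'b' vs 'b' => same
  Position 4: 'a' vs 'd' => differ
  Position 5: 'a' vs 'c' => differ
  Position 6: 'c' vs 'b' => differ
  Position 7: 'a' vs 'd' => differ
  Position 8: 'b' vs 'c' => differ
Total differences (Hamming distance): 8

8


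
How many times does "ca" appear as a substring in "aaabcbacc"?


Searching for "ca" in "aaabcbacc"
Scanning each position:
  Position 0: "aa" => no
  Position 1: "aa" => no
  Position 2: "ab" => no
  Position 3: "bc" => no
  Position 4: "cb" => no
  Position 5: "ba" => no
  Position 6: "ac" => no
  Position 7: "cc" => no
Total occurrences: 0

0


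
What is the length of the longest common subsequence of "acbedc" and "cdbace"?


LCS of "acbedc" and "cdbace"
DP table:
           c    d    b    a    c    e
      0    0    0    0    0    0    0
  a   0    0    0    0    1    1    1
  c   0    1    1    1    1    2    2
  b   0    1    1    2    2    2    2
  e   0    1    1    2    2    2    3
  d   0    1    2    2    2    2    3
  c   0    1    2    2    2    3    3
LCS length = dp[6][6] = 3

3


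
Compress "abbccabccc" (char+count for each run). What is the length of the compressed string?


Input: abbccabccc
Runs:
  'a' x 1 => "a1"
  'b' x 2 => "b2"
  'c' x 2 => "c2"
  'a' x 1 => "a1"
  'b' x 1 => "b1"
  'c' x 3 => "c3"
Compressed: "a1b2c2a1b1c3"
Compressed length: 12

12


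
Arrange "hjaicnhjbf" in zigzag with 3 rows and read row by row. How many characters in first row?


Zigzag "hjaicnhjbf" into 3 rows:
Placing characters:
  'h' => row 0
  'j' => row 1
  'a' => row 2
  'i' => row 1
  'c' => row 0
  'n' => row 1
  'h' => row 2
  'j' => row 1
  'b' => row 0
  'f' => row 1
Rows:
  Row 0: "hcb"
  Row 1: "jinjf"
  Row 2: "ah"
First row length: 3

3


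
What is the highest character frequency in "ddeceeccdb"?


Input: ddeceeccdb
Character counts:
  'b': 1
  'c': 3
  'd': 3
  'e': 3
Maximum frequency: 3

3


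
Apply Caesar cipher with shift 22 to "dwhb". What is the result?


Caesar cipher: shift "dwhb" by 22
  'd' (pos 3) + 22 = pos 25 = 'z'
  'w' (pos 22) + 22 = pos 18 = 's'
  'h' (pos 7) + 22 = pos 3 = 'd'
  'b' (pos 1) + 22 = pos 23 = 'x'
Result: zsdx

zsdx


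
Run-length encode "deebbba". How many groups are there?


Input: deebbba
Scanning for consecutive runs:
  Group 1: 'd' x 1 (positions 0-0)
  Group 2: 'e' x 2 (positions 1-2)
  Group 3: 'b' x 3 (positions 3-5)
  Group 4: 'a' x 1 (positions 6-6)
Total groups: 4

4


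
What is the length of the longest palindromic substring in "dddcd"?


Input: "dddcd"
Checking substrings for palindromes:
  [0:3] "ddd" (len 3) => palindrome
  [2:5] "dcd" (len 3) => palindrome
  [0:2] "dd" (len 2) => palindrome
  [1:3] "dd" (len 2) => palindrome
Longest palindromic substring: "ddd" with length 3

3


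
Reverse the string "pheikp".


Input: pheikp
Reading characters right to left:
  Position 5: 'p'
  Position 4: 'k'
  Position 3: 'i'
  Position 2: 'e'
  Position 1: 'h'
  Position 0: 'p'
Reversed: pkiehp

pkiehp


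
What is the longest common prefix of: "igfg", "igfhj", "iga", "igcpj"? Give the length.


Words: igfg, igfhj, iga, igcpj
  Position 0: all 'i' => match
  Position 1: all 'g' => match
  Position 2: ('f', 'f', 'a', 'c') => mismatch, stop
LCP = "ig" (length 2)

2


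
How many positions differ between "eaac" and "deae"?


Comparing "eaac" and "deae" position by position:
  Position 0: 'e' vs 'd' => DIFFER
  Position 1: 'a' vs 'e' => DIFFER
  Position 2: 'a' vs 'a' => same
  Position 3: 'c' vs 'e' => DIFFER
Positions that differ: 3

3


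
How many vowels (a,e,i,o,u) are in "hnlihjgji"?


Input: hnlihjgji
Checking each character:
  'h' at position 0: consonant
  'n' at position 1: consonant
  'l' at position 2: consonant
  'i' at position 3: vowel (running total: 1)
  'h' at position 4: consonant
  'j' at position 5: consonant
  'g' at position 6: consonant
  'j' at position 7: consonant
  'i' at position 8: vowel (running total: 2)
Total vowels: 2

2


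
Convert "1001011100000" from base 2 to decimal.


Input: "1001011100000" in base 2
Positional expansion:
  Digit '1' (value 1) x 2^12 = 4096
  Digit '0' (value 0) x 2^11 = 0
  Digit '0' (value 0) x 2^10 = 0
  Digit '1' (value 1) x 2^9 = 512
  Digit '0' (value 0) x 2^8 = 0
  Digit '1' (value 1) x 2^7 = 128
  Digit '1' (value 1) x 2^6 = 64
  Digit '1' (value 1) x 2^5 = 32
  Digit '0' (value 0) x 2^4 = 0
  Digit '0' (value 0) x 2^3 = 0
  Digit '0' (value 0) x 2^2 = 0
  Digit '0' (value 0) x 2^1 = 0
  Digit '0' (value 0) x 2^0 = 0
Sum = 4832

4832


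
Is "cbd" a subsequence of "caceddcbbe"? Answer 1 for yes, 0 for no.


Check if "cbd" is a subsequence of "caceddcbbe"
Greedy scan:
  Position 0 ('c'): matches sub[0] = 'c'
  Position 1 ('a'): no match needed
  Position 2 ('c'): no match needed
  Position 3 ('e'): no match needed
  Position 4 ('d'): no match needed
  Position 5 ('d'): no match needed
  Position 6 ('c'): no match needed
  Position 7 ('b'): matches sub[1] = 'b'
  Position 8 ('b'): no match needed
  Position 9 ('e'): no match needed
Only matched 2/3 characters => not a subsequence

0
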